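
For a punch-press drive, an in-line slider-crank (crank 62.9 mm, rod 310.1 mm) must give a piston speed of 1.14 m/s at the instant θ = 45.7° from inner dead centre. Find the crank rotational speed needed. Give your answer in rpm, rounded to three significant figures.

212

For an in-line slider-crank, |v_piston| = rω|sinθ|·[1 + r cosθ/√(L² − r² sin²θ)].
With r = 0.0629 m, L = 0.3101 m, θ = 45.7°: the bracketed kinematic factor |dx/dθ| = 0.051463 m.
ω = v/|dx/dθ| = 1.14/0.051463 = 22.152 rad/s.
N = 60ω/(2π) = 211.54 rpm.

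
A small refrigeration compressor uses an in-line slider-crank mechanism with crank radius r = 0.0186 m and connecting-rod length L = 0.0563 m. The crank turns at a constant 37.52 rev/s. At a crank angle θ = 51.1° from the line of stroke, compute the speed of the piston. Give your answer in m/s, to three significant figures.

4.15

ω = 2π·37.5 = 235.7 rad/s
For an in-line slider-crank, x = r cosθ + √(L² − r² sin²θ), so v = −rω sinθ·[1 + r cosθ/√(L² − r² sin²θ)].
With r = 0.0186 m, L = 0.0563 m, θ = 51.1°: √(L² − r² sin²θ) = 0.054407 m.
v = −0.0186·235.7·0.77824·[1 + 0.0186·0.62796/0.054407] = -4.1451 m/s.
|v| = 4.1451 m/s.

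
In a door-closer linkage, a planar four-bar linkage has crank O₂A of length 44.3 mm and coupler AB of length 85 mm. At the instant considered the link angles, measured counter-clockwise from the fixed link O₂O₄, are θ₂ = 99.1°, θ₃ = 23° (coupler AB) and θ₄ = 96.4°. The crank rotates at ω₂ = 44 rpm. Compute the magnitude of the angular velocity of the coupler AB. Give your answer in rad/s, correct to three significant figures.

0.118

ω₂ = 4.608 rad/s (from 44 rpm).
Differentiating the loop-closure r₂e^{iθ₂}+r₃e^{iθ₃}=r₁+r₄e^{iθ₄} gives r₂ω₂e^{iθ₂}+r₃ω₃e^{iθ₃}=r₄ω₄e^{iθ₄}.
Eliminating the other unknown: ω₃ = r₂ω₂ sin(θ₄−θ₂) / [r₃ sin(θ₃−θ₄)].
Numerator sine = -0.04711; denominator sine = -0.95832.
Result = 0.0443·4.608·(-0.04711) / (0.085·(-0.95832)) = +0.11804 rad/s; magnitude 0.11804 rad/s.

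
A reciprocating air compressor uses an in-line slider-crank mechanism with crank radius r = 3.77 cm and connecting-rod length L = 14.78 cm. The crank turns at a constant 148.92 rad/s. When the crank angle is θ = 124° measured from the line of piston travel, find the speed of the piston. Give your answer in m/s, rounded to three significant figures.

ω = 148.9 rad/s
For an in-line slider-crank, x = r cosθ + √(L² − r² sin²θ), so v = −rω sinθ·[1 + r cosθ/√(L² − r² sin²θ)].
With r = 0.0377 m, L = 0.1478 m, θ = 124°: √(L² − r² sin²θ) = 0.14446 m.
v = −0.0377·148.9·0.82904·[1 + 0.0377·-0.55919/0.14446] = -3.9752 m/s.
|v| = 3.9752 m/s.

3.98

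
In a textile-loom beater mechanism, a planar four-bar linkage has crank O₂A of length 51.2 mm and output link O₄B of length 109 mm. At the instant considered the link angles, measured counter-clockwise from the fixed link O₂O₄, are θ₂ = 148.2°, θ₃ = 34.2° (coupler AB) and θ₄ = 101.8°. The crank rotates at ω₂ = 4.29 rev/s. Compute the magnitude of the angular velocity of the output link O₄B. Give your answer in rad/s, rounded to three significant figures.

ω₂ = 26.95 rad/s (from 4.29 rev/s).
Differentiating the loop-closure r₂e^{iθ₂}+r₃e^{iθ₃}=r₁+r₄e^{iθ₄} gives r₂ω₂e^{iθ₂}+r₃ω₃e^{iθ₃}=r₄ω₄e^{iθ₄}.
Eliminating the other unknown: ω₄ = r₂ω₂ sin(θ₂−θ₃) / [r₄ sin(θ₄−θ₃)].
Numerator sine = +0.91355; denominator sine = +0.92455.
Result = 0.0512·26.95·(+0.91355) / (0.109·(+0.92455)) = +12.511 rad/s; magnitude 12.511 rad/s.

12.5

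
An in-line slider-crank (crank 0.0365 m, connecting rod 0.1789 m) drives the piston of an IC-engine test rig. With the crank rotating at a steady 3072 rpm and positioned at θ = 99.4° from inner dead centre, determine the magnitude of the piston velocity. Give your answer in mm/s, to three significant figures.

11200

ω = 2π·3072/60 = 321.7 rad/s
For an in-line slider-crank, x = r cosθ + √(L² − r² sin²θ), so v = −rω sinθ·[1 + r cosθ/√(L² − r² sin²θ)].
With r = 0.0365 m, L = 0.1789 m, θ = 99.4°: √(L² − r² sin²θ) = 0.17524 m.
v = −0.0365·321.7·0.98657·[1 + 0.0365·-0.16333/0.17524] = -11.19 m/s.
|v| = 11.19 m/s = 11190 mm/s.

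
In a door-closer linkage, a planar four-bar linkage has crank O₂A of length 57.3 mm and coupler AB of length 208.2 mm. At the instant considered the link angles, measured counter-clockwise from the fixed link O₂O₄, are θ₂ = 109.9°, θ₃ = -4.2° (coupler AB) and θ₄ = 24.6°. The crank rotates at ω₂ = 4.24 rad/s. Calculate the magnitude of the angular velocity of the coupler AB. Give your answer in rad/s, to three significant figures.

2.41

ω₂ = 4.24 rad/s
Differentiating the loop-closure r₂e^{iθ₂}+r₃e^{iθ₃}=r₁+r₄e^{iθ₄} gives r₂ω₂e^{iθ₂}+r₃ω₃e^{iθ₃}=r₄ω₄e^{iθ₄}.
Eliminating the other unknown: ω₃ = r₂ω₂ sin(θ₄−θ₂) / [r₃ sin(θ₃−θ₄)].
Numerator sine = -0.99664; denominator sine = -0.48175.
Result = 0.0573·4.24·(-0.99664) / (0.2082·(-0.48175)) = +2.4141 rad/s; magnitude 2.4141 rad/s.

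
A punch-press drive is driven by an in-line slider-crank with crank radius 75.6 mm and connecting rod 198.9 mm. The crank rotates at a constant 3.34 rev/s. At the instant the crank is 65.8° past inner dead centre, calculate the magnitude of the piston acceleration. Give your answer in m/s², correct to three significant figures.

5.00

ω = 2π·3.34 = 20.99 rad/s
x(θ) = r cosθ + √(L² − r² sin²θ); with ω constant, a = ω²·d²x/dθ².
d²x/dθ² = −r cosθ − r²(cos2θ)/√u − r⁴ sin²2θ/(4u^{3/2}),  u = L² − r² sin²θ = 0.0348062 m².
Substituting r = 0.0756 m, L = 0.1989 m, θ = 65.8°: d²x/dθ² = -0.011354 m.
a = ω²·d²x/dθ² = (20.99)²·(-0.011354) = -5.0004 m/s²;  |a| = 5.0004 m/s².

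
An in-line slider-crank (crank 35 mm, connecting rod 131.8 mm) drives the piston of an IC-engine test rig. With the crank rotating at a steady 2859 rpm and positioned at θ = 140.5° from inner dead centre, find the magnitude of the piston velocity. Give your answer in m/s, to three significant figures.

5.28

ω = 2π·2859/60 = 299.4 rad/s
For an in-line slider-crank, x = r cosθ + √(L² − r² sin²θ), so v = −rω sinθ·[1 + r cosθ/√(L² − r² sin²θ)].
With r = 0.035 m, L = 0.1318 m, θ = 140.5°: √(L² − r² sin²θ) = 0.12991 m.
v = −0.035·299.4·0.63608·[1 + 0.035·-0.77162/0.12991] = -5.2796 m/s.
|v| = 5.2796 m/s.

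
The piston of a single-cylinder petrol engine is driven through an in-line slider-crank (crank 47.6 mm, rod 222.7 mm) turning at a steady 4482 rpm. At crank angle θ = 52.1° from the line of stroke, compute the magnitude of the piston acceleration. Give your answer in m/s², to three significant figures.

ω = 2π·4482/60 = 469.4 rad/s
x(θ) = r cosθ + √(L² − r² sin²θ); with ω constant, a = ω²·d²x/dθ².
d²x/dθ² = −r cosθ − r²(cos2θ)/√u − r⁴ sin²2θ/(4u^{3/2}),  u = L² − r² sin²θ = 0.0481845 m².
Substituting r = 0.0476 m, L = 0.2227 m, θ = 52.1°: d²x/dθ² = -0.026822 m.
a = ω²·d²x/dθ² = (469.4)²·(-0.026822) = -5908.7 m/s²;  |a| = 5908.7 m/s².

5910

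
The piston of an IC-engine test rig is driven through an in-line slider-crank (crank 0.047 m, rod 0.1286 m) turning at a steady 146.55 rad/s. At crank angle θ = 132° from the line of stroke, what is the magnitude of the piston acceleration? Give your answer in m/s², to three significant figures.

ω = 146.6 rad/s
x(θ) = r cosθ + √(L² − r² sin²θ); with ω constant, a = ω²·d²x/dθ².
d²x/dθ² = −r cosθ − r²(cos2θ)/√u − r⁴ sin²2θ/(4u^{3/2}),  u = L² − r² sin²θ = 0.015318 m².
Substituting r = 0.047 m, L = 0.1286 m, θ = 132°: d²x/dθ² = +0.032678 m.
a = ω²·d²x/dθ² = (146.6)²·(+0.032678) = +701.83 m/s²;  |a| = 701.83 m/s².

702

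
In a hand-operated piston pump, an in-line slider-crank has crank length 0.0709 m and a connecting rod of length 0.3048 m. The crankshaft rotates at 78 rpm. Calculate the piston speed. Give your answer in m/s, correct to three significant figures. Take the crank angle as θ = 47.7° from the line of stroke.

0.496

ω = 2π·78/60 = 8.168 rad/s
For an in-line slider-crank, x = r cosθ + √(L² − r² sin²θ), so v = −rω sinθ·[1 + r cosθ/√(L² − r² sin²θ)].
With r = 0.0709 m, L = 0.3048 m, θ = 47.7°: √(L² − r² sin²θ) = 0.30026 m.
v = −0.0709·8.168·0.73963·[1 + 0.0709·0.67301/0.30026] = -0.49641 m/s.
|v| = 0.49641 m/s.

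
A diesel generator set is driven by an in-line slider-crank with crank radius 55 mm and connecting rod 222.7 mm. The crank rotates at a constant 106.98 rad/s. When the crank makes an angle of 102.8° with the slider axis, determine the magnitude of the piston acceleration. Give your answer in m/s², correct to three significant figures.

ω = 107 rad/s
x(θ) = r cosθ + √(L² − r² sin²θ); with ω constant, a = ω²·d²x/dθ².
d²x/dθ² = −r cosθ − r²(cos2θ)/√u − r⁴ sin²2θ/(4u^{3/2}),  u = L² − r² sin²θ = 0.0467188 m².
Substituting r = 0.055 m, L = 0.2227 m, θ = 102.8°: d²x/dθ² = +0.024764 m.
a = ω²·d²x/dθ² = (107)²·(+0.024764) = +283.42 m/s²;  |a| = 283.42 m/s².

283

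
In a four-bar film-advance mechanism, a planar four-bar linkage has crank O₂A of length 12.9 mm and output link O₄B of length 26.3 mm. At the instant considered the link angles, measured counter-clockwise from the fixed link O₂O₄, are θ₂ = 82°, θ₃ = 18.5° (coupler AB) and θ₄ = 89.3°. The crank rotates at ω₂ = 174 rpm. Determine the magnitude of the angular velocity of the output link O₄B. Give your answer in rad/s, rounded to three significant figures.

ω₂ = 18.22 rad/s (from 174 rpm).
Differentiating the loop-closure r₂e^{iθ₂}+r₃e^{iθ₃}=r₁+r₄e^{iθ₄} gives r₂ω₂e^{iθ₂}+r₃ω₃e^{iθ₃}=r₄ω₄e^{iθ₄}.
Eliminating the other unknown: ω₄ = r₂ω₂ sin(θ₂−θ₃) / [r₄ sin(θ₄−θ₃)].
Numerator sine = +0.89493; denominator sine = +0.94438.
Result = 0.0129·18.22·(+0.89493) / (0.0263·(+0.94438)) = +8.4695 rad/s; magnitude 8.4695 rad/s.

8.47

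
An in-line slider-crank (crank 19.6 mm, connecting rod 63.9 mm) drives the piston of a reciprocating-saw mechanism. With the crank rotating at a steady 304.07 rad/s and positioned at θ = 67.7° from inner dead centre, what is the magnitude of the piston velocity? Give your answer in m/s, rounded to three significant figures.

6.18

ω = 304.1 rad/s
For an in-line slider-crank, x = r cosθ + √(L² − r² sin²θ), so v = −rω sinθ·[1 + r cosθ/√(L² − r² sin²θ)].
With r = 0.0196 m, L = 0.0639 m, θ = 67.7°: √(L² − r² sin²θ) = 0.061273 m.
v = −0.0196·304.1·0.92521·[1 + 0.0196·0.37946/0.061273] = -6.1833 m/s.
|v| = 6.1833 m/s.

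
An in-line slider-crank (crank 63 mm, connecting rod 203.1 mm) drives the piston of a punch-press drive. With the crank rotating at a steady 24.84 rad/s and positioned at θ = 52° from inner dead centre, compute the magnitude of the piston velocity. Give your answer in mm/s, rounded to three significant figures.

1480

ω = 24.84 rad/s
For an in-line slider-crank, x = r cosθ + √(L² − r² sin²θ), so v = −rω sinθ·[1 + r cosθ/√(L² − r² sin²θ)].
With r = 0.063 m, L = 0.2031 m, θ = 52°: √(L² − r² sin²θ) = 0.19694 m.
v = −0.063·24.84·0.78801·[1 + 0.063·0.61566/0.19694] = -1.476 m/s.
|v| = 1.476 m/s = 1476 mm/s.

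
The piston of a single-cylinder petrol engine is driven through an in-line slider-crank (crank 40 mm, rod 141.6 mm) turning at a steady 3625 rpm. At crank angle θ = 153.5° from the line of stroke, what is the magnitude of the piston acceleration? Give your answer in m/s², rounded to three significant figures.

ω = 2π·3625/60 = 379.6 rad/s
x(θ) = r cosθ + √(L² − r² sin²θ); with ω constant, a = ω²·d²x/dθ².
d²x/dθ² = −r cosθ − r²(cos2θ)/√u − r⁴ sin²2θ/(4u^{3/2}),  u = L² − r² sin²θ = 0.019732 m².
Substituting r = 0.04 m, L = 0.1416 m, θ = 153.5°: d²x/dθ² = +0.028795 m.
a = ω²·d²x/dθ² = (379.6)²·(+0.028795) = +4149.5 m/s²;  |a| = 4149.5 m/s².

4150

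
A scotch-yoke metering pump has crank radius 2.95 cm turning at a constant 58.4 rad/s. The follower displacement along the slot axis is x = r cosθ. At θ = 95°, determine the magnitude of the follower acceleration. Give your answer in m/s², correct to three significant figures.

ω = 58.4 rad/s
x = r cosθ ⇒ ẍ = −rω² cosθ (ω constant).
|a| = rω²|cosθ| = 0.0295·(58.4)²·|cos 95°| = 8.7689 m/s².

8.77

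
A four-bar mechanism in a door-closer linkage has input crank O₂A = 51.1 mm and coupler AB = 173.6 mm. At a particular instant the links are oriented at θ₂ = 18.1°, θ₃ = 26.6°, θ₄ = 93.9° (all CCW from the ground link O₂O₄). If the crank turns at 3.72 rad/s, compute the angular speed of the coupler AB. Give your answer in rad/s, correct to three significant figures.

ω₂ = 3.72 rad/s
Differentiating the loop-closure r₂e^{iθ₂}+r₃e^{iθ₃}=r₁+r₄e^{iθ₄} gives r₂ω₂e^{iθ₂}+r₃ω₃e^{iθ₃}=r₄ω₄e^{iθ₄}.
Eliminating the other unknown: ω₃ = r₂ω₂ sin(θ₄−θ₂) / [r₃ sin(θ₃−θ₄)].
Numerator sine = +0.96945; denominator sine = -0.92254.
Result = 0.0511·3.72·(+0.96945) / (0.1736·(-0.92254)) = -1.1507 rad/s; magnitude 1.1507 rad/s.

1.15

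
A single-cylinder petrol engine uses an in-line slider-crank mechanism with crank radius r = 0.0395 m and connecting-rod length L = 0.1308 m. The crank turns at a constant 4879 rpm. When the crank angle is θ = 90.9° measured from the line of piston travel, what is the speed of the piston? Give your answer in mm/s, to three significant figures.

20100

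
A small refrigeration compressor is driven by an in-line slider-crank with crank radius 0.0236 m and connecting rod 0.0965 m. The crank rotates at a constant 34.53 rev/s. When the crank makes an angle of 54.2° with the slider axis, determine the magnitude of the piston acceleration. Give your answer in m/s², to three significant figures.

ω = 2π·34.5 = 217 rad/s
x(θ) = r cosθ + √(L² − r² sin²θ); with ω constant, a = ω²·d²x/dθ².
d²x/dθ² = −r cosθ − r²(cos2θ)/√u − r⁴ sin²2θ/(4u^{3/2}),  u = L² − r² sin²θ = 0.00894587 m².
Substituting r = 0.0236 m, L = 0.0965 m, θ = 54.2°: d²x/dθ² = -0.012029 m.
a = ω²·d²x/dθ² = (217)²·(-0.012029) = -566.21 m/s²;  |a| = 566.21 m/s².

566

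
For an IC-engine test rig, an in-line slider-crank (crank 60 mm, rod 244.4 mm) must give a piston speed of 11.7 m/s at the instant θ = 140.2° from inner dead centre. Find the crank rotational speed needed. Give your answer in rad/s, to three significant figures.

377

For an in-line slider-crank, |v_piston| = rω|sinθ|·[1 + r cosθ/√(L² − r² sin²θ)].
With r = 0.06 m, L = 0.2444 m, θ = 140.2°: the bracketed kinematic factor |dx/dθ| = 0.031071 m.
ω = v/|dx/dθ| = 11.7/0.031071 = 376.55 rad/s.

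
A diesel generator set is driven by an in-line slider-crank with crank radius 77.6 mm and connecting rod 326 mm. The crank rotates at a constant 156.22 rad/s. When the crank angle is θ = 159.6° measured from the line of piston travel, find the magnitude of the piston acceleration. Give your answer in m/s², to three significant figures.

ω = 156.2 rad/s
x(θ) = r cosθ + √(L² − r² sin²θ); with ω constant, a = ω²·d²x/dθ².
d²x/dθ² = −r cosθ − r²(cos2θ)/√u − r⁴ sin²2θ/(4u^{3/2}),  u = L² − r² sin²θ = 0.105544 m².
Substituting r = 0.0776 m, L = 0.326 m, θ = 159.6°: d²x/dθ² = +0.058589 m.
a = ω²·d²x/dθ² = (156.2)²·(+0.058589) = +1429.8 m/s²;  |a| = 1429.8 m/s².

1430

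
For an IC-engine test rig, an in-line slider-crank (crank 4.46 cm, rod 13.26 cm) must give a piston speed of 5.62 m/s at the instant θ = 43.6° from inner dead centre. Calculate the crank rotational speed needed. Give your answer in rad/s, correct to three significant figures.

For an in-line slider-crank, |v_piston| = rω|sinθ|·[1 + r cosθ/√(L² − r² sin²θ)].
With r = 0.0446 m, L = 0.1326 m, θ = 43.6°: the bracketed kinematic factor |dx/dθ| = 0.038459 m.
ω = v/|dx/dθ| = 5.62/0.038459 = 146.13 rad/s.

146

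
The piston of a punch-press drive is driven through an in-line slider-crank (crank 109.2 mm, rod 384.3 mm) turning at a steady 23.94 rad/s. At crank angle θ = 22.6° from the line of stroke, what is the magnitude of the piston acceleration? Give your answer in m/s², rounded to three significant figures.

70.6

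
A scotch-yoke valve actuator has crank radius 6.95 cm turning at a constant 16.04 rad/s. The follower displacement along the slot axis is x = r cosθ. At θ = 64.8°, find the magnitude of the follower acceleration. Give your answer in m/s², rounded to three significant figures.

ω = 16.04 rad/s
x = r cosθ ⇒ ẍ = −rω² cosθ (ω constant).
|a| = rω²|cosθ| = 0.0695·(16.04)²·|cos 64.8°| = 7.6134 m/s².

7.61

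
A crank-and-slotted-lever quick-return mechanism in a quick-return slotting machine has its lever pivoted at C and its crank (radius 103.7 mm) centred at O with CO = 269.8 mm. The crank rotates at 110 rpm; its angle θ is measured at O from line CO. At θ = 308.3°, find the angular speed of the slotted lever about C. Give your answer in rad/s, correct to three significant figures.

ω = 11.52 rad/s (from 110 rpm).
Crank pin A relative to C: A = (d + r cosθ, r sinθ); lever angle φ = atan2(r sinθ, d + r cosθ).
Differentiating tanφ: φ̇ = rω(d cosθ + r)/(d² + r² + 2dr cosθ).
d² + r² + 2dr cosθ = |CA|² = 0.118226 m²;  d cosθ + r = +0.27092 m.
|ω_lever| = |0.1037·11.52·+0.27092| / 0.118226 = 2.7373 rad/s.

2.74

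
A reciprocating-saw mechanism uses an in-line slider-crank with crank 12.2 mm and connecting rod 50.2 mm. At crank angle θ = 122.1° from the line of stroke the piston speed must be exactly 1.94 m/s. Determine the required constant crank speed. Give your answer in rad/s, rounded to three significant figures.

216

For an in-line slider-crank, |v_piston| = rω|sinθ|·[1 + r cosθ/√(L² − r² sin²θ)].
With r = 0.0122 m, L = 0.0502 m, θ = 122.1°: the bracketed kinematic factor |dx/dθ| = 0.008971 m.
ω = v/|dx/dθ| = 1.94/0.008971 = 216.25 rad/s.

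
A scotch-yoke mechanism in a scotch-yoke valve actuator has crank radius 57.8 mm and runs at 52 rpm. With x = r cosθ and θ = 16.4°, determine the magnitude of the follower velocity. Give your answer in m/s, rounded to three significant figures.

0.0889

ω = 5.445 rad/s (from 52 rpm).
x = r cosθ ⇒ ẋ = −rω sinθ.
|v| = rω|sinθ| = 0.0578·5.445·|sin 16.4°| = 0.088866 m/s.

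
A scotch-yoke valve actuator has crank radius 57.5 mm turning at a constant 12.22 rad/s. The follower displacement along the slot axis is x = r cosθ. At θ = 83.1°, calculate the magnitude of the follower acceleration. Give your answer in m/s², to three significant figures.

1.03

ω = 12.22 rad/s
x = r cosθ ⇒ ẍ = −rω² cosθ (ω constant).
|a| = rω²|cosθ| = 0.0575·(12.22)²·|cos 83.1°| = 1.0315 m/s².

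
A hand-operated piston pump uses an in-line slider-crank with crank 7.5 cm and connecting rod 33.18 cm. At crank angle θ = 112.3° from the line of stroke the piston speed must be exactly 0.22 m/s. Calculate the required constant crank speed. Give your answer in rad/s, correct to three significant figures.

For an in-line slider-crank, |v_piston| = rω|sinθ|·[1 + r cosθ/√(L² − r² sin²θ)].
With r = 0.075 m, L = 0.3318 m, θ = 112.3°: the bracketed kinematic factor |dx/dθ| = 0.063304 m.
ω = v/|dx/dθ| = 0.22/0.063304 = 3.4753 rad/s.

3.48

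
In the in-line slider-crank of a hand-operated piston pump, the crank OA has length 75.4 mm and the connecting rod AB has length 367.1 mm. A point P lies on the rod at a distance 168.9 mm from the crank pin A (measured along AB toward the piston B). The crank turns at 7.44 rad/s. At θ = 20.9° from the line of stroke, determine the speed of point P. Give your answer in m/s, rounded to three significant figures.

0.357

ω = 7.44 rad/s.  Crank-pin speed |V_A| = rω = 0.56098 m/s, perpendicular to OA.
Rod angle: sinφ = −(r/L) sinθ ⇒ φ = -4.202°; ω_rod = −rω cosθ/√(L²−r²sin²θ) = -1.4314 rad/s.
V_P = V_A + ω_rod × AP, with AP = 0.1689 m along the rod.
Components: V_Px = −rω sinθ − a·ω_rod·sinφ = -0.21784 m/s;  V_Py = rω cosθ + a·ω_rod·cosφ = +0.28295 m/s.
|V_P| = √(V_Px² + V_Py²) = 0.35709 m/s.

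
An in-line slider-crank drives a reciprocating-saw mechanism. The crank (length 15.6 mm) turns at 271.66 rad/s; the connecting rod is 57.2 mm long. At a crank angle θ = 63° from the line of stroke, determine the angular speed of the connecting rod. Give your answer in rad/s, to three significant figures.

ω = 271.7 rad/s
The rod makes angle φ with the slider axis where L sinφ = r sinθ; differentiating, L cosφ·φ̇ = r ω cosθ.
L cosφ = √(L² − r² sin²θ) = 0.055485 m.
|ω_rod| = r ω |cosθ| / √(L² − r² sin²θ) = 0.0156·271.7·0.45399/0.055485 = 34.675 rad/s.

34.7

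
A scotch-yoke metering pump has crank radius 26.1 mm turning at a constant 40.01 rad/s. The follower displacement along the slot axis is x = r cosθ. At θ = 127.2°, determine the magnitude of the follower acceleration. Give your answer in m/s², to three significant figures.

25.3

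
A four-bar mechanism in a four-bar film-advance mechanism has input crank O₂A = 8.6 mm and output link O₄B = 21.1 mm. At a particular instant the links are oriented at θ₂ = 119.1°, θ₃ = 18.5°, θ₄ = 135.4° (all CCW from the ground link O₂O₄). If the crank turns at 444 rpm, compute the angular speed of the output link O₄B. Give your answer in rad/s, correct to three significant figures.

ω₂ = 46.5 rad/s (from 444 rpm).
Differentiating the loop-closure r₂e^{iθ₂}+r₃e^{iθ₃}=r₁+r₄e^{iθ₄} gives r₂ω₂e^{iθ₂}+r₃ω₃e^{iθ₃}=r₄ω₄e^{iθ₄}.
Eliminating the other unknown: ω₄ = r₂ω₂ sin(θ₂−θ₃) / [r₄ sin(θ₄−θ₃)].
Numerator sine = +0.98294; denominator sine = +0.89180.
Result = 0.0086·46.5·(+0.98294) / (0.0211·(+0.89180)) = +20.887 rad/s; magnitude 20.887 rad/s.

20.9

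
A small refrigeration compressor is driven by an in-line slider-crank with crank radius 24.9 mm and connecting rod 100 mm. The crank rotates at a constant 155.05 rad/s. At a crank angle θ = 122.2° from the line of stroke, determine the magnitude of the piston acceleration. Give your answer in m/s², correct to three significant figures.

383

ω = 155.1 rad/s
x(θ) = r cosθ + √(L² − r² sin²θ); with ω constant, a = ω²·d²x/dθ².
d²x/dθ² = −r cosθ − r²(cos2θ)/√u − r⁴ sin²2θ/(4u^{3/2}),  u = L² − r² sin²θ = 0.00955605 m².
Substituting r = 0.0249 m, L = 0.1 m, θ = 122.2°: d²x/dθ² = +0.015925 m.
a = ω²·d²x/dθ² = (155.1)²·(+0.015925) = +382.86 m/s²;  |a| = 382.86 m/s².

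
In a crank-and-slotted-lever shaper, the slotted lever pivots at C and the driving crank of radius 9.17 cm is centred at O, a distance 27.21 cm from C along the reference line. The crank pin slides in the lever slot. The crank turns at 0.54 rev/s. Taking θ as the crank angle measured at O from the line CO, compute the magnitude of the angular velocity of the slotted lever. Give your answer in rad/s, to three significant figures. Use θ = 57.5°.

ω = 3.393 rad/s (from 0.54 rev/s).
Crank pin A relative to C: A = (d + r cosθ, r sinθ); lever angle φ = atan2(r sinθ, d + r cosθ).
Differentiating tanφ: φ̇ = rω(d cosθ + r)/(d² + r² + 2dr cosθ).
d² + r² + 2dr cosθ = |CA|² = 0.10926 m²;  d cosθ + r = +0.2379 m.
|ω_lever| = |0.0917·3.393·+0.2379| / 0.10926 = 0.67744 rad/s.

0.677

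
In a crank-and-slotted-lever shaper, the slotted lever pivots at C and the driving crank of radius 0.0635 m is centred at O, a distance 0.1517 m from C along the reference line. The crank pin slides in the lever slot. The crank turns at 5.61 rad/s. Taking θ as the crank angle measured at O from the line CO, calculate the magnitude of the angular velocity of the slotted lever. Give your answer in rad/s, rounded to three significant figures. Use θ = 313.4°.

1.48

ω = 5.61 rad/s
Crank pin A relative to C: A = (d + r cosθ, r sinθ); lever angle φ = atan2(r sinθ, d + r cosθ).
Differentiating tanφ: φ̇ = rω(d cosθ + r)/(d² + r² + 2dr cosθ).
d² + r² + 2dr cosθ = |CA|² = 0.0402825 m²;  d cosθ + r = +0.16773 m.
|ω_lever| = |0.0635·5.61·+0.16773| / 0.0402825 = 1.4833 rad/s.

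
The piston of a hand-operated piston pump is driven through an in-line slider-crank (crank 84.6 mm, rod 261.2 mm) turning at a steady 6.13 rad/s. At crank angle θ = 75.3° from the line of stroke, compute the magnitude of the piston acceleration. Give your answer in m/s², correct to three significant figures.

0.130

ω = 6.13 rad/s
x(θ) = r cosθ + √(L² − r² sin²θ); with ω constant, a = ω²·d²x/dθ².
d²x/dθ² = −r cosθ − r²(cos2θ)/√u − r⁴ sin²2θ/(4u^{3/2}),  u = L² − r² sin²θ = 0.0615292 m².
Substituting r = 0.0846 m, L = 0.2612 m, θ = 75.3°: d²x/dθ² = +0.0034675 m.
a = ω²·d²x/dθ² = (6.13)²·(+0.0034675) = +0.1303 m/s²;  |a| = 0.1303 m/s².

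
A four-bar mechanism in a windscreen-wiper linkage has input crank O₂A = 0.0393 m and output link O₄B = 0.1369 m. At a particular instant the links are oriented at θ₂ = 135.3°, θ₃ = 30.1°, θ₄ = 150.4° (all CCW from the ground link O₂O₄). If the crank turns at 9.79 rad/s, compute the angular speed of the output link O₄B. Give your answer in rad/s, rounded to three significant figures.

ω₂ = 9.79 rad/s
Differentiating the loop-closure r₂e^{iθ₂}+r₃e^{iθ₃}=r₁+r₄e^{iθ₄} gives r₂ω₂e^{iθ₂}+r₃ω₃e^{iθ₃}=r₄ω₄e^{iθ₄}.
Eliminating the other unknown: ω₄ = r₂ω₂ sin(θ₂−θ₃) / [r₄ sin(θ₄−θ₃)].
Numerator sine = +0.96502; denominator sine = +0.86340.
Result = 0.0393·9.79·(+0.96502) / (0.1369·(+0.86340)) = +3.1412 rad/s; magnitude 3.1412 rad/s.

3.14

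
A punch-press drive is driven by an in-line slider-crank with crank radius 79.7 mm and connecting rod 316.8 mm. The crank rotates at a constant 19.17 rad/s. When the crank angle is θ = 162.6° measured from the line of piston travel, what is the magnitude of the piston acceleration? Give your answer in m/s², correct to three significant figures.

21.8

ω = 19.17 rad/s
x(θ) = r cosθ + √(L² − r² sin²θ); with ω constant, a = ω²·d²x/dθ².
d²x/dθ² = −r cosθ − r²(cos2θ)/√u − r⁴ sin²2θ/(4u^{3/2}),  u = L² − r² sin²θ = 0.0997942 m².
Substituting r = 0.0797 m, L = 0.3168 m, θ = 162.6°: d²x/dθ² = +0.059437 m.
a = ω²·d²x/dθ² = (19.17)²·(+0.059437) = +21.843 m/s²;  |a| = 21.843 m/s².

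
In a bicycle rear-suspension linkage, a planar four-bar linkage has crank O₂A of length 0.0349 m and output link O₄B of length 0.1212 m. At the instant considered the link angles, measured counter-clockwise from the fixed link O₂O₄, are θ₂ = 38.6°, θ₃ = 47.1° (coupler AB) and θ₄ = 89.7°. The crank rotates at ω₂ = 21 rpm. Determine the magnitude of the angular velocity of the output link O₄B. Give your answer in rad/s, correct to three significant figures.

0.138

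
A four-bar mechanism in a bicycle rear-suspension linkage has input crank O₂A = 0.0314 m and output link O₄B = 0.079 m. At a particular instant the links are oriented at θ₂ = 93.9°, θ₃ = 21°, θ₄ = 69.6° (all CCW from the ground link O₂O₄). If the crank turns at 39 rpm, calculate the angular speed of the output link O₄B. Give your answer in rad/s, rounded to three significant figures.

ω₂ = 4.084 rad/s (from 39 rpm).
Differentiating the loop-closure r₂e^{iθ₂}+r₃e^{iθ₃}=r₁+r₄e^{iθ₄} gives r₂ω₂e^{iθ₂}+r₃ω₃e^{iθ₃}=r₄ω₄e^{iθ₄}.
Eliminating the other unknown: ω₄ = r₂ω₂ sin(θ₂−θ₃) / [r₄ sin(θ₄−θ₃)].
Numerator sine = +0.95579; denominator sine = +0.75011.
Result = 0.0314·4.084·(+0.95579) / (0.079·(+0.75011)) = +2.0684 rad/s; magnitude 2.0684 rad/s.

2.07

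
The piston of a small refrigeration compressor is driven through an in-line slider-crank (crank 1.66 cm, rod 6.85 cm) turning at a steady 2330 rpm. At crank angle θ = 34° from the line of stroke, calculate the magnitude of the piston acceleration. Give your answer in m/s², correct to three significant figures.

ω = 2π·2330/60 = 244 rad/s
x(θ) = r cosθ + √(L² − r² sin²θ); with ω constant, a = ω²·d²x/dθ².
d²x/dθ² = −r cosθ − r²(cos2θ)/√u − r⁴ sin²2θ/(4u^{3/2}),  u = L² − r² sin²θ = 0.00460608 m².
Substituting r = 0.0166 m, L = 0.0685 m, θ = 34°: d²x/dθ² = -0.015335 m.
a = ω²·d²x/dθ² = (244)²·(-0.015335) = -912.98 m/s²;  |a| = 912.98 m/s².

913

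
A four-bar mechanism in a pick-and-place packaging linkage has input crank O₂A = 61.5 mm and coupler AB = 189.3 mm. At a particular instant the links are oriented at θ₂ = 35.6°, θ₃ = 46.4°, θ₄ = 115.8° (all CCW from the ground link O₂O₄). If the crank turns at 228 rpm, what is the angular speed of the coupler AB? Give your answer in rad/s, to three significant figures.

ω₂ = 23.88 rad/s (from 228 rpm).
Differentiating the loop-closure r₂e^{iθ₂}+r₃e^{iθ₃}=r₁+r₄e^{iθ₄} gives r₂ω₂e^{iθ₂}+r₃ω₃e^{iθ₃}=r₄ω₄e^{iθ₄}.
Eliminating the other unknown: ω₃ = r₂ω₂ sin(θ₄−θ₂) / [r₃ sin(θ₃−θ₄)].
Numerator sine = +0.98541; denominator sine = -0.93606.
Result = 0.0615·23.88·(+0.98541) / (0.1893·(-0.93606)) = -8.1658 rad/s; magnitude 8.1658 rad/s.

8.17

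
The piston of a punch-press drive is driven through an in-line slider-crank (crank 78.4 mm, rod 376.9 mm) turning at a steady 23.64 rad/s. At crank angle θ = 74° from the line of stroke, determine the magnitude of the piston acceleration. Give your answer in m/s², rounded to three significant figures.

ω = 23.64 rad/s
x(θ) = r cosθ + √(L² − r² sin²θ); with ω constant, a = ω²·d²x/dθ².
d²x/dθ² = −r cosθ − r²(cos2θ)/√u − r⁴ sin²2θ/(4u^{3/2}),  u = L² − r² sin²θ = 0.136374 m².
Substituting r = 0.0784 m, L = 0.3769 m, θ = 74°: d²x/dθ² = -0.0075474 m.
a = ω²·d²x/dθ² = (23.64)²·(-0.0075474) = -4.2179 m/s²;  |a| = 4.2179 m/s².

4.22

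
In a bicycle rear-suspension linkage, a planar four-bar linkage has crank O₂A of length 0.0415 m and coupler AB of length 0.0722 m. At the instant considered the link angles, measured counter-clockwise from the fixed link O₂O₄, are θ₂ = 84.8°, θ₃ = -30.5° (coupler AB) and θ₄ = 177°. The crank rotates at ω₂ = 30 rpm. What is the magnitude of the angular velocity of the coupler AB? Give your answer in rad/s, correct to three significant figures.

ω₂ = 3.142 rad/s (from 30 rpm).
Differentiating the loop-closure r₂e^{iθ₂}+r₃e^{iθ₃}=r₁+r₄e^{iθ₄} gives r₂ω₂e^{iθ₂}+r₃ω₃e^{iθ₃}=r₄ω₄e^{iθ₄}.
Eliminating the other unknown: ω₃ = r₂ω₂ sin(θ₄−θ₂) / [r₃ sin(θ₃−θ₄)].
Numerator sine = +0.99926; denominator sine = +0.46175.
Result = 0.0415·3.142·(+0.99926) / (0.0722·(+0.46175)) = +3.9078 rad/s; magnitude 3.9078 rad/s.

3.91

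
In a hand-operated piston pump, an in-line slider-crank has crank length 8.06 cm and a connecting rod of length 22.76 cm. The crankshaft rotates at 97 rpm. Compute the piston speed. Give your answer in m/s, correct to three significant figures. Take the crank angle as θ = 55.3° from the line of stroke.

ω = 2π·97/60 = 10.16 rad/s
For an in-line slider-crank, x = r cosθ + √(L² − r² sin²θ), so v = −rω sinθ·[1 + r cosθ/√(L² − r² sin²θ)].
With r = 0.0806 m, L = 0.2276 m, θ = 55.3°: √(L² − r² sin²θ) = 0.21774 m.
v = −0.0806·10.16·0.82214·[1 + 0.0806·0.56928/0.21774] = -0.81495 m/s.
|v| = 0.81495 m/s.

0.815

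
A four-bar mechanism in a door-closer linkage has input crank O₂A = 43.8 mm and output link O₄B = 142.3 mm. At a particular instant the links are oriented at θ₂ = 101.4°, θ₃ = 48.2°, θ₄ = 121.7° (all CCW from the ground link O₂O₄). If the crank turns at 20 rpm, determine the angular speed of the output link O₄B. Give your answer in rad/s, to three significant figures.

ω₂ = 2.094 rad/s (from 20 rpm).
Differentiating the loop-closure r₂e^{iθ₂}+r₃e^{iθ₃}=r₁+r₄e^{iθ₄} gives r₂ω₂e^{iθ₂}+r₃ω₃e^{iθ₃}=r₄ω₄e^{iθ₄}.
Eliminating the other unknown: ω₄ = r₂ω₂ sin(θ₂−θ₃) / [r₄ sin(θ₄−θ₃)].
Numerator sine = +0.80073; denominator sine = +0.95882.
Result = 0.0438·2.094·(+0.80073) / (0.1423·(+0.95882)) = +0.53837 rad/s; magnitude 0.53837 rad/s.

0.538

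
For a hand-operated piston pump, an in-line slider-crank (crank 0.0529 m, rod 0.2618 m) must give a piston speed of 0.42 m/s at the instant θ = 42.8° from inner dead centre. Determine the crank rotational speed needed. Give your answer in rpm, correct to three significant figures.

97.1

For an in-line slider-crank, |v_piston| = rω|sinθ|·[1 + r cosθ/√(L² − r² sin²θ)].
With r = 0.0529 m, L = 0.2618 m, θ = 42.8°: the bracketed kinematic factor |dx/dθ| = 0.041322 m.
ω = v/|dx/dθ| = 0.42/0.041322 = 10.164 rad/s.
N = 60ω/(2π) = 97.059 rpm.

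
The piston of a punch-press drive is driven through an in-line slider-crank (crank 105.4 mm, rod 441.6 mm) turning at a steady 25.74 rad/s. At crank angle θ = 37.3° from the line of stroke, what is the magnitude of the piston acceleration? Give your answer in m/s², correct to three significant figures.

60.3

ω = 25.74 rad/s
x(θ) = r cosθ + √(L² − r² sin²θ); with ω constant, a = ω²·d²x/dθ².
d²x/dθ² = −r cosθ − r²(cos2θ)/√u − r⁴ sin²2θ/(4u^{3/2}),  u = L² − r² sin²θ = 0.190931 m².
Substituting r = 0.1054 m, L = 0.4416 m, θ = 37.3°: d²x/dθ² = -0.090938 m.
a = ω²·d²x/dθ² = (25.74)²·(-0.090938) = -60.251 m/s²;  |a| = 60.251 m/s².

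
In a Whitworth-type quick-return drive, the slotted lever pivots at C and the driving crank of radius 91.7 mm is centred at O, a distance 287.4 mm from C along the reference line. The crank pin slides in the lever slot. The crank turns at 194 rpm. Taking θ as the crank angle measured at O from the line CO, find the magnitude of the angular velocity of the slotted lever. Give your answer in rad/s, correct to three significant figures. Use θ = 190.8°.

ω = 20.32 rad/s (from 194 rpm).
Crank pin A relative to C: A = (d + r cosθ, r sinθ); lever angle φ = atan2(r sinθ, d + r cosθ).
Differentiating tanφ: φ̇ = rω(d cosθ + r)/(d² + r² + 2dr cosθ).
d² + r² + 2dr cosθ = |CA|² = 0.0392321 m²;  d cosθ + r = -0.19061 m.
|ω_lever| = |0.0917·20.32·-0.19061| / 0.0392321 = 9.0511 rad/s.

9.05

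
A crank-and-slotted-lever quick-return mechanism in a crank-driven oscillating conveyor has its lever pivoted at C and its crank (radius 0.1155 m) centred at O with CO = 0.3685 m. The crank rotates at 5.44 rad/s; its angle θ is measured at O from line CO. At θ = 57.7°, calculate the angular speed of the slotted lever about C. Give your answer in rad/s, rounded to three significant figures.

ω = 5.44 rad/s
Crank pin A relative to C: A = (d + r cosθ, r sinθ); lever angle φ = atan2(r sinθ, d + r cosθ).
Differentiating tanφ: φ̇ = rω(d cosθ + r)/(d² + r² + 2dr cosθ).
d² + r² + 2dr cosθ = |CA|² = 0.194618 m²;  d cosθ + r = +0.31241 m.
|ω_lever| = |0.1155·5.44·+0.31241| / 0.194618 = 1.0086 rad/s.

1.01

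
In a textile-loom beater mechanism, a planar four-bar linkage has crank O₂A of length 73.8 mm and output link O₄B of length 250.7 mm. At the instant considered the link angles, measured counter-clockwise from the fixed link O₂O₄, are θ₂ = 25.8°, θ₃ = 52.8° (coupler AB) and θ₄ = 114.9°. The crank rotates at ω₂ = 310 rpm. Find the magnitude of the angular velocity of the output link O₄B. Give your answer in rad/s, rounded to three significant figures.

ω₂ = 32.46 rad/s (from 310 rpm).
Differentiating the loop-closure r₂e^{iθ₂}+r₃e^{iθ₃}=r₁+r₄e^{iθ₄} gives r₂ω₂e^{iθ₂}+r₃ω₃e^{iθ₃}=r₄ω₄e^{iθ₄}.
Eliminating the other unknown: ω₄ = r₂ω₂ sin(θ₂−θ₃) / [r₄ sin(θ₄−θ₃)].
Numerator sine = -0.45399; denominator sine = +0.88377.
Result = 0.0738·32.46·(-0.45399) / (0.2507·(+0.88377)) = -4.9091 rad/s; magnitude 4.9091 rad/s.

4.91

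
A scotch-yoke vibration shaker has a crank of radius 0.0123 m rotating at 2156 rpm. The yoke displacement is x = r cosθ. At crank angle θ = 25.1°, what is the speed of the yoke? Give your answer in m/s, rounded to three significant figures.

1.18

ω = 225.8 rad/s (from 2156 rpm).
x = r cosθ ⇒ ẋ = −rω sinθ.
|v| = rω|sinθ| = 0.0123·225.8·|sin 25.1°| = 1.178 m/s.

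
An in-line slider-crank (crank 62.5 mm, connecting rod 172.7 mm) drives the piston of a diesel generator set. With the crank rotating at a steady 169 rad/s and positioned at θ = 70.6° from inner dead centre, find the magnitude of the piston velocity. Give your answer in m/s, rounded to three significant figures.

11.2

ω = 169 rad/s
For an in-line slider-crank, x = r cosθ + √(L² − r² sin²θ), so v = −rω sinθ·[1 + r cosθ/√(L² − r² sin²θ)].
With r = 0.0625 m, L = 0.1727 m, θ = 70.6°: √(L² − r² sin²θ) = 0.16233 m.
v = −0.0625·169·0.94322·[1 + 0.0625·0.33216/0.16233] = -11.237 m/s.
|v| = 11.237 m/s.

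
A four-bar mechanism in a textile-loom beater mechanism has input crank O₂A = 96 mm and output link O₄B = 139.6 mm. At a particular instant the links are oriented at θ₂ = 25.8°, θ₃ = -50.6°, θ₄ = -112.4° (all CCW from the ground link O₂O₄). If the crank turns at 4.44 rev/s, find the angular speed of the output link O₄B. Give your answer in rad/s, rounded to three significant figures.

21.2

ω₂ = 27.9 rad/s (from 4.44 rev/s).
Differentiating the loop-closure r₂e^{iθ₂}+r₃e^{iθ₃}=r₁+r₄e^{iθ₄} gives r₂ω₂e^{iθ₂}+r₃ω₃e^{iθ₃}=r₄ω₄e^{iθ₄}.
Eliminating the other unknown: ω₄ = r₂ω₂ sin(θ₂−θ₃) / [r₄ sin(θ₄−θ₃)].
Numerator sine = +0.97196; denominator sine = -0.88130.
Result = 0.096·27.9·(+0.97196) / (0.1396·(-0.88130)) = -21.158 rad/s; magnitude 21.158 rad/s.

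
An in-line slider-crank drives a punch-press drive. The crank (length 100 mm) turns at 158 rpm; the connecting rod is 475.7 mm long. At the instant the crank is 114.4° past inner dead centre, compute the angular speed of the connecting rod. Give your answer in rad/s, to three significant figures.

ω = 16.55 rad/s (converted from 158 rpm).
The rod makes angle φ with the slider axis where L sinφ = r sinθ; differentiating, L cosφ·φ̇ = r ω cosθ.
L cosφ = √(L² − r² sin²θ) = 0.4669 m.
|ω_rod| = r ω |cosθ| / √(L² − r² sin²θ) = 0.1·16.55·0.41310/0.4669 = 1.4639 rad/s.

1.46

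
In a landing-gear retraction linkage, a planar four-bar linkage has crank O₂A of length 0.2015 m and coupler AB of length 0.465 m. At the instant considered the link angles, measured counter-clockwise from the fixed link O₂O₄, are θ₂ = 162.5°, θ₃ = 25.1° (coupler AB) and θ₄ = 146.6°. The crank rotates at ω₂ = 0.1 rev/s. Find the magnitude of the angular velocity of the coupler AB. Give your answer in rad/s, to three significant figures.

0.0875

ω₂ = 0.6283 rad/s (from 0.1 rev/s).
Differentiating the loop-closure r₂e^{iθ₂}+r₃e^{iθ₃}=r₁+r₄e^{iθ₄} gives r₂ω₂e^{iθ₂}+r₃ω₃e^{iθ₃}=r₄ω₄e^{iθ₄}.
Eliminating the other unknown: ω₃ = r₂ω₂ sin(θ₄−θ₂) / [r₃ sin(θ₃−θ₄)].
Numerator sine = -0.27396; denominator sine = -0.85264.
Result = 0.2015·0.6283·(-0.27396) / (0.465·(-0.85264)) = +0.087483 rad/s; magnitude 0.087483 rad/s.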